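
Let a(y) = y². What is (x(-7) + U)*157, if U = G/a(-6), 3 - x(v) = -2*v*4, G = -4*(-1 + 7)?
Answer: -25277/3 ≈ -8425.7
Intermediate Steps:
G = -24 (G = -4*6 = -24)
x(v) = 3 + 8*v (x(v) = 3 - (-2*v)*4 = 3 - (-8)*v = 3 + 8*v)
U = -⅔ (U = -24/((-6)²) = -24/36 = -24*1/36 = -⅔ ≈ -0.66667)
(x(-7) + U)*157 = ((3 + 8*(-7)) - ⅔)*157 = ((3 - 56) - ⅔)*157 = (-53 - ⅔)*157 = -161/3*157 = -25277/3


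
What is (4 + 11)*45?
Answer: 675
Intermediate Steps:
(4 + 11)*45 = 15*45 = 675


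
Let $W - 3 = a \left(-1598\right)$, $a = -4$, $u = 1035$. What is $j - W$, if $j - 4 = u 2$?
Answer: $-4321$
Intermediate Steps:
$j = 2074$ ($j = 4 + 1035 \cdot 2 = 4 + 2070 = 2074$)
$W = 6395$ ($W = 3 - -6392 = 3 + 6392 = 6395$)
$j - W = 2074 - 6395 = -4321$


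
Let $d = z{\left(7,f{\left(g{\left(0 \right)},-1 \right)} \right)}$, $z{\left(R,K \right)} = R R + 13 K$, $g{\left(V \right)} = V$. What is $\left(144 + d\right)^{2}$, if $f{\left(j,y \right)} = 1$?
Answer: $42436$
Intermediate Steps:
$z{\left(R,K \right)} = R^{2} + 13 K$
$d = 62$ ($d = 7^{2} + 13 \cdot 1 = 49 + 13 = 62$)
$\left(144 + d\right)^{2} = \left(144 + 62\right)^{2} = 206^{2} = 42436$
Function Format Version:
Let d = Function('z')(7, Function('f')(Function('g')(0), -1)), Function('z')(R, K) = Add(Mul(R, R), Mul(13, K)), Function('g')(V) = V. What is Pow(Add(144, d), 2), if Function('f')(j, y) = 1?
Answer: 42436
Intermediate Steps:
Function('z')(R, K) = Add(Pow(R, 2), Mul(13, K))
d = 62 (d = Add(Pow(7, 2), Mul(13, 1)) = Add(49, 13) = 62)
Pow(Add(144, d), 2) = Pow(Add(144, 62), 2) = Pow(206, 2) = 42436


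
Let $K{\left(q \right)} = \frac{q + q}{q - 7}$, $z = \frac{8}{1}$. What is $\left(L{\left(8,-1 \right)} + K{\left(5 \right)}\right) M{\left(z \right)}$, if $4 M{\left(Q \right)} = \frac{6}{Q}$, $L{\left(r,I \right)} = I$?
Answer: $- \frac{9}{8} \approx -1.125$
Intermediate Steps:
$z = 8$ ($z = 8 \cdot 1 = 8$)
$M{\left(Q \right)} = \frac{3}{2 Q}$ ($M{\left(Q \right)} = \frac{6 \frac{1}{Q}}{4} = \frac{3}{2 Q}$)
$K{\left(q \right)} = \frac{2 q}{-7 + q}$
$\left(L{\left(8,-1 \right)} + K{\left(5 \right)}\right) M{\left(z \right)} = \left(-1 + 2 \cdot 5 \frac{1}{-7 + 5}\right) \frac{3}{2 \cdot 8} = \left(-1 + 2 \cdot 5 \frac{1}{-2}\right) \frac{3}{2} \cdot \frac{1}{8} = \left(-1 + 2 \cdot 5 \left(- \frac{1}{2}\right)\right) \frac{3}{16} = \left(-1 - 5\right) \frac{3}{16} = \left(-6\right) \frac{3}{16} = - \frac{9}{8}$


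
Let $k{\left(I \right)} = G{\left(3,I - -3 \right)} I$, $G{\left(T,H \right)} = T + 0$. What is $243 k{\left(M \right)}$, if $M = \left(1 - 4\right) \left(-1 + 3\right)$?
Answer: $-4374$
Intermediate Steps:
$G{\left(T,H \right)} = T$
$M = -6$ ($M = \left(-3\right) 2 = -6$)
$k{\left(I \right)} = 3 I$
$243 k{\left(M \right)} = 243 \cdot 3 \left(-6\right) = 243 \left(-18\right) = -4374$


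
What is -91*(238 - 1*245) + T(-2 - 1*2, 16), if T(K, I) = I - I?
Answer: 637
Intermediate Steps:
T(K, I) = 0
-91*(238 - 1*245) + T(-2 - 1*2, 16) = -91*(238 - 1*245) + 0 = -91*(238 - 245) + 0 = -91*(-7) + 0 = 637 + 0 = 637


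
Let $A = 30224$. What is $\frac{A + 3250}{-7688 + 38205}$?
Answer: $\frac{33474}{30517} \approx 1.0969$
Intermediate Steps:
$\frac{A + 3250}{-7688 + 38205} = \frac{30224 + 3250}{-7688 + 38205} = \frac{33474}{30517}$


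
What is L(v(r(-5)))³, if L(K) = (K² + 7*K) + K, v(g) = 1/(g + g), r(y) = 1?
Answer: 4913/64 ≈ 76.766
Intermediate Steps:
v(g) = 1/(2*g)
L(K) = K² + 8*K
L(v(r(-5)))³ = (((½)/1)*(8 + (½)/1))³ = (((½)*1)*(8 + (½)*1))³ = ((8 + ½)/2)³ = ((½)*(17/2))³ = (17/4)³ = 4913/64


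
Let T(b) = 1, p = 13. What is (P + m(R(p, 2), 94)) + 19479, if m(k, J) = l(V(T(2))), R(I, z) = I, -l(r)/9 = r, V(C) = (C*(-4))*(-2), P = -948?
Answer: 18459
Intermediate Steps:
V(C) = 8*C (V(C) = -4*C*(-2) = 8*C)
l(r) = -9*r
m(k, J) = -72
(P + m(R(p, 2), 94)) + 19479 = (-948 - 72) + 19479 = -1020 + 19479 = 18459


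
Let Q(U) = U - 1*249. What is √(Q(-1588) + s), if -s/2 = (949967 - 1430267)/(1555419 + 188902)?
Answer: I*√5587683019909717/1744321 ≈ 42.854*I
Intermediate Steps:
Q(U) = -249 + U (Q(U) = U - 249 = -249 + U)
s = 960600/1744321 (s = -2*(949967 - 1430267)/(1555419 + 188902) = -(-960600)/1744321 = -2*(-480300/1744321) = 960600/1744321 ≈ 0.55070)
√(Q(-1588) + s) = √((-249 - 1588) + 960600/1744321) = √(-1837 + 960600/1744321) = √(-3203357077/1744321) = I*√5587683019909717/1744321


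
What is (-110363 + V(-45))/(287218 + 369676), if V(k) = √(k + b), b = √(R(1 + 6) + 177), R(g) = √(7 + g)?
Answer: -110363/656894 + I*√(45 - √(177 + √14))/656894 ≈ -0.16801 + 8.5516e-6*I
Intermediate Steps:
b = √(177 + √14) (b = √(√(7 + (1 + 6)) + 177) = √(√(7 + 7) + 177) = √(√14 + 177) = √(177 + √14) ≈ 13.444)
V(k) = √(k + √(177 + √14))
(-110363 + V(-45))/(287218 + 369676) = (-110363 + √(-45 + √(177 + √14)))/(287218 + 369676) = (-110363 + √(-45 + √(177 + √14)))/656894 = (-110363 + √(-45 + √(177 + √14)))*(1/656894) = -110363/656894 + √(-45 + √(177 + √14))/656894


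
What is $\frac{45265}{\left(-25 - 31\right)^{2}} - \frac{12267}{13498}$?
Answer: $\frac{286258829}{21164864} \approx 13.525$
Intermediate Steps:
$\frac{45265}{\left(-25 - 31\right)^{2}} - \frac{12267}{13498} = \frac{45265}{\left(-56\right)^{2}} - \frac{12267}{13498} = \frac{45265}{3136} - \frac{12267}{13498} = \frac{286258829}{21164864}$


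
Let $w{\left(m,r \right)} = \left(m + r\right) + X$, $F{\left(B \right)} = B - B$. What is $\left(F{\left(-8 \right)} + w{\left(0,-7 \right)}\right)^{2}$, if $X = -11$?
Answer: $324$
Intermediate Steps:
$F{\left(B \right)} = 0$
$w{\left(m,r \right)} = -11 + m + r$ ($w{\left(m,r \right)} = \left(m + r\right) - 11 = -11 + m + r$)
$\left(F{\left(-8 \right)} + w{\left(0,-7 \right)}\right)^{2} = \left(0 - 18\right)^{2} = \left(-18\right)^{2} = 324$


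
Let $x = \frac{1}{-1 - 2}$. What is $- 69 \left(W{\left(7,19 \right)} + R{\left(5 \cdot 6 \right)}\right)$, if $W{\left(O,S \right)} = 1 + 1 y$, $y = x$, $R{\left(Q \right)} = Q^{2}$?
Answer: $-62146$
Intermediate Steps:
$x = - \frac{1}{3}$ ($x = \frac{1}{-3} = - \frac{1}{3} \approx -0.33333$)
$y = - \frac{1}{3} \approx -0.33333$
$W{\left(O,S \right)} = \frac{2}{3}$ ($W{\left(O,S \right)} = 1 + 1 \left(- \frac{1}{3}\right) = 1 - \frac{1}{3} = \frac{2}{3}$)
$- 69 \left(W{\left(7,19 \right)} + R{\left(5 \cdot 6 \right)}\right) = - 69 \left(\frac{2}{3} + \left(5 \cdot 6\right)^{2}\right) = - 69 \left(\frac{2}{3} + 30^{2}\right) = - 69 \left(\frac{2}{3} + 900\right) = \left(-69\right) \frac{2702}{3} = -62146$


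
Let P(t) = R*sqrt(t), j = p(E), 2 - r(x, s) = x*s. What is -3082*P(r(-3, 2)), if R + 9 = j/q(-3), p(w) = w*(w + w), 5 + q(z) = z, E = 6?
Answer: 110952*sqrt(2) ≈ 1.5691e+5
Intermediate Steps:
q(z) = -5 + z
r(x, s) = 2 - s*x (r(x, s) = 2 - x*s = 2 - s*x)
p(w) = 2*w**2 (p(w) = w*(2*w) = 2*w**2)
j = 72 (j = 2*6**2 = 2*36 = 72)
R = -18 (R = -9 + 72/(-5 - 3) = -9 + 72/(-8) = -9 + 72*(-1/8) = -9 - 9 = -18)
P(t) = -18*sqrt(t)
-3082*P(r(-3, 2)) = -(-55476)*sqrt(2 - 1*2*(-3)) = -(-55476)*sqrt(2 + 6) = -(-55476)*sqrt(8) = -(-55476)*2*sqrt(2) = -(-110952)*sqrt(2) = 110952*sqrt(2)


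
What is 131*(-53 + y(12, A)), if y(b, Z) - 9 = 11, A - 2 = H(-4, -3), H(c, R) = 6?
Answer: -4323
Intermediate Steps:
A = 8 (A = 2 + 6 = 8)
y(b, Z) = 20 (y(b, Z) = 9 + 11 = 20)
131*(-53 + y(12, A)) = 131*(-53 + 20) = 131*(-33) = -4323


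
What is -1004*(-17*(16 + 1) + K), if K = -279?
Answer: 570272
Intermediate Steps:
-1004*(-17*(16 + 1) + K) = -1004*(-17*(16 + 1) - 279) = -1004*(-17*17 - 279) = -1004*(-289 - 279) = -1004*(-568) = 570272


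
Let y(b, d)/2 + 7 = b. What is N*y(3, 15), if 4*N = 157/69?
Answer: -314/69 ≈ -4.5507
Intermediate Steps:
N = 157/276 (N = (157/69)/4 = (157*(1/69))/4 = (¼)*(157/69) = 157/276 ≈ 0.56884)
y(b, d) = -14 + 2*b
N*y(3, 15) = 157*(-14 + 2*3)/276 = 157*(-14 + 6)/276 = (157/276)*(-8) = -314/69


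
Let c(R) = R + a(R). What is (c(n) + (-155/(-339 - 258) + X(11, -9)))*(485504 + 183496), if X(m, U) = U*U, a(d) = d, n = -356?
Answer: -83971096000/199 ≈ -4.2197e+8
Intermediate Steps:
X(m, U) = U²
c(R) = 2*R (c(R) = R + R = 2*R)
(c(n) + (-155/(-339 - 258) + X(11, -9)))*(485504 + 183496) = (2*(-356) + (-155/(-339 - 258) + (-9)²))*(485504 + 183496) = (-712 + (-155/(-597) + 81))*669000 = (-712 + (-155*(-1/597) + 81))*669000 = (-712 + (155/597 + 81))*669000 = (-712 + 48512/597)*669000 = -376552/597*669000 = -83971096000/199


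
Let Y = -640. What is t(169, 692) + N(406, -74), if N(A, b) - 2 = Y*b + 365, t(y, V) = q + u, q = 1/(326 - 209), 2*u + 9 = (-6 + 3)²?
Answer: 5584060/117 ≈ 47727.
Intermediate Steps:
u = 0 (u = -9/2 + (-6 + 3)²/2 = -9/2 + (½)*(-3)² = -9/2 + (½)*9 = -9/2 + 9/2 = 0)
q = 1/117 ≈ 0.0085470
t(y, V) = 1/117 (t(y, V) = 1/117 + 0 = 1/117)
N(A, b) = 367 - 640*b (N(A, b) = 2 + (-640*b + 365) = 2 + (365 - 640*b) = 367 - 640*b)
t(169, 692) + N(406, -74) = 1/117 + (367 - 640*(-74)) = 1/117 + (367 + 47360) = 1/117 + 47727 = 5584060/117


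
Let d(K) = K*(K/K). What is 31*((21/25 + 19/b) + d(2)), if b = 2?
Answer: 19127/50 ≈ 382.54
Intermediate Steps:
d(K) = K (d(K) = K*1 = K)
31*((21/25 + 19/b) + d(2)) = 31*((21/25 + 19/2) + 2) = 31*(517/50 + 2) = 31*(617/50) = 19127/50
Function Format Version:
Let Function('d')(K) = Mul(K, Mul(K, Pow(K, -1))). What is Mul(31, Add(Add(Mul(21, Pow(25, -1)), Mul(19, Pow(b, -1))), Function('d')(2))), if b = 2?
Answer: Rational(19127, 50) ≈ 382.54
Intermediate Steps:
Function('d')(K) = K (Function('d')(K) = Mul(K, 1) = K)
Mul(31, Add(Add(Mul(21, Pow(25, -1)), Mul(19, Pow(b, -1))), Function('d')(2))) = Mul(31, Add(Add(Mul(21, Pow(25, -1)), Mul(19, Pow(2, -1))), 2)) = Mul(31, Add(Add(Mul(21, Rational(1, 25)), Mul(19, Rational(1, 2))), 2)) = Mul(31, Add(Add(Rational(21, 25), Rational(19, 2)), 2)) = Mul(31, Add(Rational(517, 50), 2)) = Mul(31, Rational(617, 50)) = Rational(19127, 50)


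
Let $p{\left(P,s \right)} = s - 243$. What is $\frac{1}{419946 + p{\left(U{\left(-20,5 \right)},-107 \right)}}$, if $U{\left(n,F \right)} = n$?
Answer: $\frac{1}{419596} \approx 2.3832 \cdot 10^{-6}$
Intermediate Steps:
$p{\left(P,s \right)} = -243 + s$
$\frac{1}{419946 + p{\left(U{\left(-20,5 \right)},-107 \right)}} = \frac{1}{419946 - 350} = \frac{1}{419596}$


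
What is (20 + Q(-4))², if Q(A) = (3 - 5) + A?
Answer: 196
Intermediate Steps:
Q(A) = -2 + A
(20 + Q(-4))² = (20 + (-2 - 4))² = (20 - 6)² = 14² = 196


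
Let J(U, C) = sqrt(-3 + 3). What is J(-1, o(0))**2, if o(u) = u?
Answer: 0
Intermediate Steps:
J(U, C) = 0 (J(U, C) = sqrt(0) = 0)
J(-1, o(0))**2 = 0**2 = 0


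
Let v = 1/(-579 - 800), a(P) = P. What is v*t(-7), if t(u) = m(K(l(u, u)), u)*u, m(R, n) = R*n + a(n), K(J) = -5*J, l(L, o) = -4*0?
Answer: -7/197 ≈ -0.035533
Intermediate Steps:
l(L, o) = 0
m(R, n) = n + R*n (m(R, n) = R*n + n = n + R*n)
v = -1/1379 (v = 1/(-1379) = -1/1379 ≈ -0.00072516)
t(u) = u² (t(u) = (u*(1 - 5*0))*u = (u*(1 + 0))*u = (u*1)*u = u*u = u²)
v*t(-7) = -1/1379*(-7)² = -1/1379*49 = -7/197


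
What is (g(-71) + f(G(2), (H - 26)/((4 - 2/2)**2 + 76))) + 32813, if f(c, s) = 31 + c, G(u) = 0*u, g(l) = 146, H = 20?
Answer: 32990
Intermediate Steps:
G(u) = 0
(g(-71) + f(G(2), (H - 26)/((4 - 2/2)**2 + 76))) + 32813 = (146 + (31 + 0)) + 32813 = (146 + 31) + 32813 = 177 + 32813 = 32990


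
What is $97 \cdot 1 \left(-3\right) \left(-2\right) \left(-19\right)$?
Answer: $-11058$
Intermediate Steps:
$97 \cdot 1 \left(-3\right) \left(-2\right) \left(-19\right) = 97 \left(\left(-3\right) \left(-2\right)\right) \left(-19\right) = 97 \cdot 6 \left(-19\right) = 582 \left(-19\right) = -11058$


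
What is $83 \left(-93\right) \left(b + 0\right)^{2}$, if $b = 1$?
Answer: $-7719$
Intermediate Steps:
$83 \left(-93\right) \left(b + 0\right)^{2} = 83 \left(-93\right) \left(1 + 0\right)^{2} = - 7719 \cdot 1^{2} = \left(-7719\right) 1 = -7719$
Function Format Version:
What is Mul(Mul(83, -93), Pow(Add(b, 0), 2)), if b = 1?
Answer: -7719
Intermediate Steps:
Mul(Mul(83, -93), Pow(Add(b, 0), 2)) = Mul(Mul(83, -93), Pow(Add(1, 0), 2)) = Mul(-7719, Pow(1, 2)) = Mul(-7719, 1) = -7719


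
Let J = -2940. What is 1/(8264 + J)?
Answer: 1/5324 ≈ 0.00018783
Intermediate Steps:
1/(8264 + J) = 1/(8264 - 2940) = 1/5324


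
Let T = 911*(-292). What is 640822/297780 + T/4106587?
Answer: 182312731511/87347105490 ≈ 2.0872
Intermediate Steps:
T = -266012
640822/297780 + T/4106587 = 640822/297780 - 266012/4106587 = 640822*(1/297780) - 266012*1/4106587 = 45773/21270 - 266012/4106587 = 182312731511/87347105490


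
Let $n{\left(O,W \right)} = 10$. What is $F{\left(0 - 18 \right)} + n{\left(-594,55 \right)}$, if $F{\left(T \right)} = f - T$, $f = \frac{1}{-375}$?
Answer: $\frac{10499}{375} \approx 27.997$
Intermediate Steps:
$f = - \frac{1}{375} \approx -0.0026667$
$F{\left(T \right)} = - \frac{1}{375} - T$
$F{\left(0 - 18 \right)} + n{\left(-594,55 \right)} = \left(- \frac{1}{375} - \left(0 - 18\right)\right) + 10 = \left(- \frac{1}{375} - -18\right) + 10 = \left(- \frac{1}{375} + 18\right) + 10 = \frac{6749}{375} + 10 = \frac{10499}{375}$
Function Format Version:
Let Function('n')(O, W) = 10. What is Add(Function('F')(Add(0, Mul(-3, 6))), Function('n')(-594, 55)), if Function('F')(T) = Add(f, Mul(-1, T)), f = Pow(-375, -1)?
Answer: Rational(10499, 375) ≈ 27.997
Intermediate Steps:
f = Rational(-1, 375) ≈ -0.0026667
Function('F')(T) = Add(Rational(-1, 375), Mul(-1, T))
Add(Function('F')(Add(0, Mul(-3, 6))), Function('n')(-594, 55)) = Add(Add(Rational(-1, 375), Mul(-1, Add(0, Mul(-3, 6)))), 10) = Add(Add(Rational(-1, 375), Mul(-1, Add(0, -18))), 10) = Add(Add(Rational(-1, 375), Mul(-1, -18)), 10) = Add(Add(Rational(-1, 375), 18), 10) = Add(Rational(6749, 375), 10) = Rational(10499, 375)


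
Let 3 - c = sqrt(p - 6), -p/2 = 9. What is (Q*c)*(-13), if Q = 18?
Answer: -702 + 468*I*sqrt(6) ≈ -702.0 + 1146.4*I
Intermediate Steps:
p = -18 (p = -2*9 = -18)
c = 3 - 2*I*sqrt(6) (c = 3 - sqrt(-18 - 6) = 3 - sqrt(-24) = 3 - 2*I*sqrt(6) ≈ 3.0 - 4.899*I)
(Q*c)*(-13) = (18*(3 - 2*I*sqrt(6)))*(-13) = (54 - 36*I*sqrt(6))*(-13) = -702 + 468*I*sqrt(6)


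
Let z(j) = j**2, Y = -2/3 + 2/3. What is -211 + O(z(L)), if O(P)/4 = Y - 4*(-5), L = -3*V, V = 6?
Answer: -131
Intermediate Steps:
L = -18 (L = -3*6 = -18)
Y = 0 (Y = -2*1/3 + 2*(1/3) = -2/3 + 2/3 = 0)
O(P) = 80 (O(P) = 4*(0 - 4*(-5)) = 4*(0 + 20) = 4*20 = 80)
-211 + O(z(L)) = -211 + 80 = -131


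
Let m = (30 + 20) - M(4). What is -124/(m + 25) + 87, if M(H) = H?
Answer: 6053/71 ≈ 85.254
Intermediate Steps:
m = 46 (m = (30 + 20) - 1*4 = 50 - 4 = 46)
-124/(m + 25) + 87 = -124/(46 + 25) + 87 = -124/71 + 87 = 6053/71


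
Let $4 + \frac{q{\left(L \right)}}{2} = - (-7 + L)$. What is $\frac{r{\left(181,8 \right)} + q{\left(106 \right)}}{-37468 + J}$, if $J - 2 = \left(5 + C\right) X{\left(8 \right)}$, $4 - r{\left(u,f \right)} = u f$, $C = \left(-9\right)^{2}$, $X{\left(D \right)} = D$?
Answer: $\frac{825}{18389} \approx 0.044864$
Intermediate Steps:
$C = 81$
$q{\left(L \right)} = 6 - 2 L$ ($q{\left(L \right)} = -8 + 2 \left(- (-7 + L)\right) = -8 + 2 \left(7 - L\right) = -8 - \left(-14 + 2 L\right) = 6 - 2 L$)
$r{\left(u,f \right)} = 4 - f u$ ($r{\left(u,f \right)} = 4 - u f = 4 - f u$)
$J = 690$ ($J = 2 + \left(5 + 81\right) 8 = 2 + 86 \cdot 8 = 2 + 688 = 690$)
$\frac{r{\left(181,8 \right)} + q{\left(106 \right)}}{-37468 + J} = \frac{\left(4 - 8 \cdot 181\right) + \left(6 - 212\right)}{-37468 + 690} = \frac{\left(4 - 1448\right) + \left(6 - 212\right)}{-36778} = \left(-1444 - 206\right) \left(- \frac{1}{36778}\right) = \left(-1650\right) \left(- \frac{1}{36778}\right) = \frac{825}{18389}$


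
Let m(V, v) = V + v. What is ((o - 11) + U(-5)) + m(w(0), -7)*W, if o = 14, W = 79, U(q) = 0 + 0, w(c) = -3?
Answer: -787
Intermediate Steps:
U(q) = 0
((o - 11) + U(-5)) + m(w(0), -7)*W = ((14 - 11) + 0) + (-3 - 7)*79 = (3 + 0) - 10*79 = 3 - 790 = -787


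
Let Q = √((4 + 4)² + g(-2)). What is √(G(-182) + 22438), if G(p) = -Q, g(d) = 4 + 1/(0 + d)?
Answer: √(89752 - 6*√30)/2 ≈ 149.77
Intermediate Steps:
g(d) = 4 + 1/d
Q = 3*√30/2 (Q = √((4 + 4)² + (4 + 1/(-2))) = √(8² + (4 - ½)) = √(64 + 7/2) = √(135/2) = 3*√30/2 ≈ 8.2158)
G(p) = -3*√30/2
√(G(-182) + 22438) = √(-3*√30/2 + 22438) = √(22438 - 3*√30/2)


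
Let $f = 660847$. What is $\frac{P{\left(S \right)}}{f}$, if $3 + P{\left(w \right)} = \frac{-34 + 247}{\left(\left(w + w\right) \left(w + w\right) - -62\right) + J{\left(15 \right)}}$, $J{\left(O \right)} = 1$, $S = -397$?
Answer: $- \frac{1891284}{416663372653} \approx -4.5391 \cdot 10^{-6}$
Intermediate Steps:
$P{\left(w \right)} = -3 + \frac{213}{63 + 4 w^{2}}$ ($P{\left(w \right)} = -3 + \frac{-34 + 247}{\left(\left(w + w\right) \left(w + w\right) - -62\right) + 1} = -3 + \frac{213}{\left(2 w 2 w + 62\right) + 1} = -3 + \frac{213}{\left(4 w^{2} + 62\right) + 1} = -3 + \frac{213}{\left(62 + 4 w^{2}\right) + 1} = -3 + \frac{213}{63 + 4 w^{2}}$)
$\frac{P{\left(S \right)}}{f} = \frac{12 \frac{1}{63 + 4 \left(-397\right)^{2}} \left(2 - \left(-397\right)^{2}\right)}{660847} = \frac{12 \left(2 - 157609\right)}{63 + 4 \cdot 157609} \cdot \frac{1}{660847} = \frac{12 \left(2 - 157609\right)}{63 + 630436} \cdot \frac{1}{660847} = 12 \cdot \frac{1}{630499} \left(-157607\right) \frac{1}{660847} = \left(- \frac{1891284}{630499}\right) \frac{1}{660847} = - \frac{1891284}{416663372653}$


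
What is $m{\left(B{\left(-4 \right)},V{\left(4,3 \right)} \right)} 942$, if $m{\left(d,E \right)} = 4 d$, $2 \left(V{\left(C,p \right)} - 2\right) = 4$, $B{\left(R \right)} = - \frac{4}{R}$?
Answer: $3768$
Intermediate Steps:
$V{\left(C,p \right)} = 4$ ($V{\left(C,p \right)} = 2 + \frac{1}{2} \cdot 4 = 2 + 2 = 4$)
$m{\left(B{\left(-4 \right)},V{\left(4,3 \right)} \right)} 942 = 4 \left(- \frac{4}{-4}\right) 942 = 4 \left(\left(-4\right) \left(- \frac{1}{4}\right)\right) 942 = 4 \cdot 1 \cdot 942 = 4 \cdot 942 = 3768$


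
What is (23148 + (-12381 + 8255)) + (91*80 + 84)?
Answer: 26386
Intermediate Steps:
(23148 + (-12381 + 8255)) + (91*80 + 84) = (23148 - 4126) + (7280 + 84) = 19022 + 7364 = 26386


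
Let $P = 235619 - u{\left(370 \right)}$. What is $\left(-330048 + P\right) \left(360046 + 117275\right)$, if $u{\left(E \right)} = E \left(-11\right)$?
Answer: $-43130248239$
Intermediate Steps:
$u{\left(E \right)} = - 11 E$
$P = 239689$ ($P = 235619 - \left(-11\right) 370 = 235619 - -4070 = 235619 + 4070 = 239689$)
$\left(-330048 + P\right) \left(360046 + 117275\right) = \left(-330048 + 239689\right) \left(360046 + 117275\right) = \left(-90359\right) 477321 = -43130248239$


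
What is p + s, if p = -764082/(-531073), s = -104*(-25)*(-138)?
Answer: -190548228318/531073 ≈ -3.5880e+5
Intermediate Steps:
s = -358800 (s = 2600*(-138) = -358800)
p = 764082/531073 (p = -764082*(-1/531073) = 764082/531073 ≈ 1.4388)
p + s = 764082/531073 - 358800 = -190548228318/531073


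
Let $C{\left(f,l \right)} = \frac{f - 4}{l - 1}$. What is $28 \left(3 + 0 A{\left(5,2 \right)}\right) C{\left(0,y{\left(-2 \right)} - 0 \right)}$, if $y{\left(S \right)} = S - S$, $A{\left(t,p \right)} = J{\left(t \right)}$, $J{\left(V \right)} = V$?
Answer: $336$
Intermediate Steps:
$A{\left(t,p \right)} = t$
$y{\left(S \right)} = 0$
$C{\left(f,l \right)} = \frac{-4 + f}{-1 + l}$
$28 \left(3 + 0 A{\left(5,2 \right)}\right) C{\left(0,y{\left(-2 \right)} - 0 \right)} = 28 \left(3 + 0 \cdot 5\right) \frac{-4 + 0}{-1 + \left(0 - 0\right)} = 28 \left(3 + 0\right) \frac{1}{-1 + \left(0 + 0\right)} \left(-4\right) = 28 \cdot 3 \frac{1}{-1 + 0} \left(-4\right) = 84 \frac{1}{-1} \left(-4\right) = 84 \left(\left(-1\right) \left(-4\right)\right) = 84 \cdot 4 = 336$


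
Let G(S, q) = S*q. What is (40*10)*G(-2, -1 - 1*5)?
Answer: 4800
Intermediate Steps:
(40*10)*G(-2, -1 - 1*5) = (40*10)*(-2*(-1 - 1*5)) = 400*(-2*(-1 - 5)) = 400*(-2*(-6)) = 400*12 = 4800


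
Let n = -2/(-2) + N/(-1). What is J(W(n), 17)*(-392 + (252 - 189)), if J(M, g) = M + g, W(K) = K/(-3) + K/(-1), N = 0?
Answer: -15463/3 ≈ -5154.3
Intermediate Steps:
n = 1 (n = -2/(-2) + 0/(-1) = -2*(-1/2) + 0*(-1) = 1 + 0 = 1)
W(K) = -4*K/3 (W(K) = K*(-1/3) + K*(-1) = -K/3 - K = -4*K/3)
J(W(n), 17)*(-392 + (252 - 189)) = (-4/3*1 + 17)*(-392 + (252 - 189)) = (-4/3 + 17)*(-392 + 63) = (47/3)*(-329) = -15463/3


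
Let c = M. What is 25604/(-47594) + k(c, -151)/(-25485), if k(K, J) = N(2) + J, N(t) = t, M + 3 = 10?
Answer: -322713217/606466545 ≈ -0.53212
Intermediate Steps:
M = 7 (M = -3 + 10 = 7)
c = 7
k(K, J) = 2 + J
25604/(-47594) + k(c, -151)/(-25485) = 25604/(-47594) + (2 - 151)/(-25485) = 25604*(-1/47594) - 149*(-1/25485) = -12802/23797 + 149/25485 = -322713217/606466545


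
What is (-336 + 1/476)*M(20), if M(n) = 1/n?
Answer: -31987/1904 ≈ -16.800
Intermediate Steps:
(-336 + 1/476)*M(20) = (-336 + 1/476)/20 = (-336 + 1/476)*(1/20) = -159935/476*1/20 = -31987/1904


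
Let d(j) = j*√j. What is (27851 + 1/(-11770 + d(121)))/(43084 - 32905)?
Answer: 96912196/35419527 ≈ 2.7361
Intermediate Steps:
d(j) = j^(3/2)
(27851 + 1/(-11770 + d(121)))/(43084 - 32905) = (27851 + 1/(-11770 + 121^(3/2)))/(43084 - 32905) = (27851 + 1/(-11770 + 1331))/10179 = (27851 + 1/(-10439))*(1/10179) = (27851 - 1/10439)*(1/10179) = (290736588/10439)*(1/10179) = 96912196/35419527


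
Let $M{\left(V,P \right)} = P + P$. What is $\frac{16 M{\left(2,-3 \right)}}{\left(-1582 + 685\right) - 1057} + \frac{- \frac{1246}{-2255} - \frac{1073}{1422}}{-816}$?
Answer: $\frac{126229404011}{2556412103520} \approx 0.049378$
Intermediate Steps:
$M{\left(V,P \right)} = 2 P$
$\frac{16 M{\left(2,-3 \right)}}{\left(-1582 + 685\right) - 1057} + \frac{- \frac{1246}{-2255} - \frac{1073}{1422}}{-816} = \frac{16 \cdot 2 \left(-3\right)}{\left(-1582 + 685\right) - 1057} + \frac{- \frac{1246}{-2255} - \frac{1073}{1422}}{-816} = \frac{16 \left(-6\right)}{-897 - 1057} + \left(\left(-1246\right) \left(- \frac{1}{2255}\right) - \frac{1073}{1422}\right) \left(- \frac{1}{816}\right) = - \frac{96}{-1954} + \left(\frac{1246}{2255} - \frac{1073}{1422}\right) \left(- \frac{1}{816}\right) = \left(-96\right) \left(- \frac{1}{1954}\right) - - \frac{647803}{2616593760} = \frac{48}{977} + \frac{647803}{2616593760} = \frac{126229404011}{2556412103520}$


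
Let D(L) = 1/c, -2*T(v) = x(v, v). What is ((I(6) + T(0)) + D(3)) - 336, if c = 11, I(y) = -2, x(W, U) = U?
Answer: -3717/11 ≈ -337.91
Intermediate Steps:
T(v) = -v/2
D(L) = 1/11
((I(6) + T(0)) + D(3)) - 336 = ((-2 - 1/2*0) + 1/11) - 336 = ((-2 + 0) + 1/11) - 336 = (-2 + 1/11) - 336 = -21/11 - 336 = -3717/11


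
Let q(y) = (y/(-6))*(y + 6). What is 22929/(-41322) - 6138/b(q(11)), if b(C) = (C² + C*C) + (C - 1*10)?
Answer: -445852805/117864118 ≈ -3.7828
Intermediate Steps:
q(y) = -y*(6 + y)/6 (q(y) = (y*(-⅙))*(6 + y) = (-y/6)*(6 + y) = -y*(6 + y)/6)
b(C) = -10 + C + 2*C² (b(C) = (C² + C²) + (C - 10) = 2*C² + (-10 + C) = -10 + C + 2*C²)
22929/(-41322) - 6138/b(q(11)) = 22929/(-41322) - 6138/(-10 - ⅙*11*(6 + 11) + 2*(-⅙*11*(6 + 11))²) = 22929*(-1/41322) - 6138/(-10 - ⅙*11*17 + 2*(-⅙*11*17)²) = -7643/13774 - 6138/(-10 - 187/6 + 2*(-187/6)²) = -7643/13774 - 6138/(-10 - 187/6 + 2*(34969/36)) = -7643/13774 - 6138/(-10 - 187/6 + 34969/18) = -7643/13774 - 6138/17114/9 = -7643/13774 - 6138*9/17114 = -7643/13774 - 27621/8557 = -445852805/117864118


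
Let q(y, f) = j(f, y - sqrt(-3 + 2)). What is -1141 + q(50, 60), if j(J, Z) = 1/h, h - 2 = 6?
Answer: -9127/8 ≈ -1140.9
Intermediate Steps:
h = 8 (h = 2 + 6 = 8)
j(J, Z) = 1/8
q(y, f) = 1/8
-1141 + q(50, 60) = -1141 + 1/8 = -9127/8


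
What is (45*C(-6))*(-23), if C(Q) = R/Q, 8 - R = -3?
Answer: 3795/2 ≈ 1897.5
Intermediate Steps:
R = 11 (R = 8 - 1*(-3) = 8 + 3 = 11)
C(Q) = 11/Q
(45*C(-6))*(-23) = (45*(11/(-6)))*(-23) = (45*(11*(-⅙)))*(-23) = (45*(-11/6))*(-23) = -165/2*(-23) = 3795/2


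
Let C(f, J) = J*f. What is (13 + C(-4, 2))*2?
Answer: 10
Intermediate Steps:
(13 + C(-4, 2))*2 = (13 + 2*(-4))*2 = (13 - 8)*2 = 5*2 = 10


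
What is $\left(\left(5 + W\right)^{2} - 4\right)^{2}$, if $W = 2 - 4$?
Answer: $25$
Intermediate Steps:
$W = -2$
$\left(\left(5 + W\right)^{2} - 4\right)^{2} = \left(\left(5 - 2\right)^{2} - 4\right)^{2} = \left(3^{2} - 4\right)^{2} = \left(9 - 4\right)^{2} = 5^{2} = 25$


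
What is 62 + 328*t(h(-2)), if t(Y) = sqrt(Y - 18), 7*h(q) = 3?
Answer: 62 + 328*I*sqrt(861)/7 ≈ 62.0 + 1374.9*I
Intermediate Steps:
h(q) = 3/7 (h(q) = (1/7)*3 = 3/7)
t(Y) = sqrt(-18 + Y)
62 + 328*t(h(-2)) = 62 + 328*sqrt(-18 + 3/7) = 62 + 328*sqrt(-123/7) = 62 + 328*(I*sqrt(861)/7) = 62 + 328*I*sqrt(861)/7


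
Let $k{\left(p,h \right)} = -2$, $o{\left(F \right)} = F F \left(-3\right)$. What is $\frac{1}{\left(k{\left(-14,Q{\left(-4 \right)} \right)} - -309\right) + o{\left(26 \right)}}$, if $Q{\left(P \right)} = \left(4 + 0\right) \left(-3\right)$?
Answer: $- \frac{1}{1721} \approx -0.00058106$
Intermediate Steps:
$Q{\left(P \right)} = -12$ ($Q{\left(P \right)} = 4 \left(-3\right) = -12$)
$o{\left(F \right)} = - 3 F^{2}$ ($o{\left(F \right)} = F^{2} \left(-3\right) = - 3 F^{2}$)
$\frac{1}{\left(k{\left(-14,Q{\left(-4 \right)} \right)} - -309\right) + o{\left(26 \right)}} = \frac{1}{\left(-2 - -309\right) - 3 \cdot 26^{2}} = \frac{1}{\left(-2 + 309\right) - 2028} = \frac{1}{307 - 2028} = \frac{1}{-1721} = - \frac{1}{1721}$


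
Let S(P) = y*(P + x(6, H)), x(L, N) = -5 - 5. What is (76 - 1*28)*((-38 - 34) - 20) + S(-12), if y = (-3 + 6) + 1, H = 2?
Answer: -4504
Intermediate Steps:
x(L, N) = -10
y = 4 (y = 3 + 1 = 4)
S(P) = -40 + 4*P (S(P) = 4*(P - 10) = 4*(-10 + P) = -40 + 4*P)
(76 - 1*28)*((-38 - 34) - 20) + S(-12) = (76 - 1*28)*((-38 - 34) - 20) + (-40 + 4*(-12)) = (76 - 28)*(-72 - 20) + (-40 - 48) = 48*(-92) - 88 = -4416 - 88 = -4504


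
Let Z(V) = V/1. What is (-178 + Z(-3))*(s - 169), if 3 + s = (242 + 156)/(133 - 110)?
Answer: 643998/23 ≈ 28000.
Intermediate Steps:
Z(V) = V (Z(V) = V*1 = V)
s = 329/23 (s = -3 + (242 + 156)/(133 - 110) = -3 + 398/23 = 329/23 ≈ 14.304)
(-178 + Z(-3))*(s - 169) = (-178 - 3)*(329/23 - 169) = -181*(-3558/23) = 643998/23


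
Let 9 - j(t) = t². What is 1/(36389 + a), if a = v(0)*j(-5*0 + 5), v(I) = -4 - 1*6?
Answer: 1/36549 ≈ 2.7361e-5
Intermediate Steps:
v(I) = -10 (v(I) = -4 - 6 = -10)
j(t) = 9 - t²
a = 160 (a = -10*(9 - (-5*0 + 5)²) = -10*(9 - (0 + 5)²) = -10*(9 - 1*5²) = -10*(9 - 1*25) = -10*(9 - 25) = -10*(-16) = 160)
1/(36389 + a) = 1/(36389 + 160) = 1/36549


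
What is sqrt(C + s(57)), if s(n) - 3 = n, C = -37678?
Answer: I*sqrt(37618) ≈ 193.95*I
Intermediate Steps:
s(n) = 3 + n
sqrt(C + s(57)) = sqrt(-37678 + (3 + 57)) = sqrt(-37678 + 60) = sqrt(-37618) = I*sqrt(37618)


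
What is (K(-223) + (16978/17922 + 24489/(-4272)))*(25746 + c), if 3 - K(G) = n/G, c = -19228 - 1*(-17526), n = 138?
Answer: -19949030372143/711395868 ≈ -28042.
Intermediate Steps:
c = -1702 (c = -19228 + 17526 = -1702)
K(G) = 3 - 138/G
(K(-223) + (16978/17922 + 24489/(-4272)))*(25746 + c) = ((3 - 138/(-223)) + (16978/17922 + 24489/(-4272)))*(25746 - 1702) = ((3 - 138*(-1/223)) + (16978*(1/17922) + 24489*(-1/4272)))*24044 = ((3 + 138/223) + (8489/8961 - 8163/1424))*24044 = (807/223 - 61060307/12760464)*24044 = -3318754013/2845583472*24044 = -19949030372143/711395868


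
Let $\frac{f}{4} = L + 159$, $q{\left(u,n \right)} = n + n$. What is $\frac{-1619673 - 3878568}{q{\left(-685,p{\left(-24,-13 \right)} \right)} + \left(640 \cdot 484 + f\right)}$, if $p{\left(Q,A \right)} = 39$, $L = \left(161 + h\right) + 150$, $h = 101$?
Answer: $- \frac{5498241}{312122} \approx -17.616$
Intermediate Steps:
$L = 412$ ($L = \left(161 + 101\right) + 150 = 262 + 150 = 412$)
$q{\left(u,n \right)} = 2 n$
$f = 2284$ ($f = 4 \left(412 + 159\right) = 4 \cdot 571 = 2284$)
$\frac{-1619673 - 3878568}{q{\left(-685,p{\left(-24,-13 \right)} \right)} + \left(640 \cdot 484 + f\right)} = \frac{-1619673 - 3878568}{2 \cdot 39 + \left(640 \cdot 484 + 2284\right)} = - \frac{5498241}{78 + \left(309760 + 2284\right)} = - \frac{5498241}{78 + 312044} = - \frac{5498241}{312122}$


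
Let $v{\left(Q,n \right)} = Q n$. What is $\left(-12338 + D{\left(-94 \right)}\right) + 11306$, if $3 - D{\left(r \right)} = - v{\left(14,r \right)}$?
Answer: $-2345$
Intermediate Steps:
$D{\left(r \right)} = 3 + 14 r$ ($D{\left(r \right)} = 3 - - 14 r = 3 + 14 r$)
$\left(-12338 + D{\left(-94 \right)}\right) + 11306 = \left(-12338 + \left(3 + 14 \left(-94\right)\right)\right) + 11306 = \left(-12338 + \left(3 - 1316\right)\right) + 11306 = \left(-12338 - 1313\right) + 11306 = -13651 + 11306 = -2345$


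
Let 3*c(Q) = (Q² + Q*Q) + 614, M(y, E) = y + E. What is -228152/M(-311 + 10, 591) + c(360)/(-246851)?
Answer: -84516997058/107380185 ≈ -787.08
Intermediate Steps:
M(y, E) = E + y
c(Q) = 614/3 + 2*Q²/3 (c(Q) = ((Q² + Q*Q) + 614)/3 = ((Q² + Q²) + 614)/3 = (2*Q² + 614)/3 = (614 + 2*Q²)/3 = 614/3 + 2*Q²/3)
-228152/M(-311 + 10, 591) + c(360)/(-246851) = -228152/(591 + (-311 + 10)) + (614/3 + (⅔)*360²)/(-246851) = -228152/(591 - 301) + (614/3 + (⅔)*129600)*(-1/246851) = -228152/290 + (614/3 + 86400)*(-1/246851) = -228152*1/290 + (259814/3)*(-1/246851) = -114076/145 - 259814/740553 = -84516997058/107380185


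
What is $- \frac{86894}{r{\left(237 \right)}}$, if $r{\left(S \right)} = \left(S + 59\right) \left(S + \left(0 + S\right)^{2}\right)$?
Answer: $- \frac{43447}{8348088} \approx -0.0052044$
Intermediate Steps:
$r{\left(S \right)} = \left(59 + S\right) \left(S + S^{2}\right)$
$- \frac{86894}{r{\left(237 \right)}} = - \frac{86894}{237 \left(59 + 237^{2} + 60 \cdot 237\right)} = - \frac{86894}{237 \left(59 + 56169 + 14220\right)} = - \frac{86894}{237 \cdot 70448} = - \frac{86894}{16696176} = \left(-86894\right) \frac{1}{16696176} = - \frac{43447}{8348088}$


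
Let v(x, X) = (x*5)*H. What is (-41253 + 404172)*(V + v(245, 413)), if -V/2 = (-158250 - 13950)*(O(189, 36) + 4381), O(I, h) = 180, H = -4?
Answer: 570074435416500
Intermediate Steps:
V = 1570808400 (V = -2*(-158250 - 13950)*(180 + 4381) = -(-344400)*4561 = -2*(-785404200) = 1570808400)
v(x, X) = -20*x (v(x, X) = (x*5)*(-4) = (5*x)*(-4) = -20*x)
(-41253 + 404172)*(V + v(245, 413)) = (-41253 + 404172)*(1570808400 - 20*245) = 362919*(1570808400 - 4900) = 362919*1570803500 = 570074435416500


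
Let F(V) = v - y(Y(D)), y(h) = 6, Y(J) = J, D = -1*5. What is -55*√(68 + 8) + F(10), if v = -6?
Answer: -12 - 110*√19 ≈ -491.48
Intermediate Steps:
D = -5
F(V) = -12 (F(V) = -6 - 1*6 = -6 - 6 = -12)
-55*√(68 + 8) + F(10) = -55*√(68 + 8) - 12 = -110*√19 - 12 = -12 - 110*√19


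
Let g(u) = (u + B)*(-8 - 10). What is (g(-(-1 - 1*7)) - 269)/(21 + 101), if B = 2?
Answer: -449/122 ≈ -3.6803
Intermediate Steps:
g(u) = -36 - 18*u (g(u) = (u + 2)*(-8 - 10) = (2 + u)*(-18) = -36 - 18*u)
(g(-(-1 - 1*7)) - 269)/(21 + 101) = ((-36 - (-18)*(-1 - 1*7)) - 269)/(21 + 101) = ((-36 - (-18)*(-1 - 7)) - 269)/122 = ((-36 - (-18)*(-8)) - 269)*(1/122) = ((-36 - 18*8) - 269)*(1/122) = ((-36 - 144) - 269)*(1/122) = (-180 - 269)*(1/122) = -449*1/122 = -449/122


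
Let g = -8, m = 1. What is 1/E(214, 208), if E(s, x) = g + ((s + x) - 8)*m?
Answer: 1/406 ≈ 0.0024631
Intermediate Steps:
E(s, x) = -16 + s + x (E(s, x) = -8 + ((s + x) - 8)*1 = -8 + (-8 + s + x)*1 = -8 + (-8 + s + x) = -16 + s + x)
1/E(214, 208) = 1/(-16 + 214 + 208) = 1/406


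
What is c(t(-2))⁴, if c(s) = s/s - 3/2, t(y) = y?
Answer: 1/16 ≈ 0.062500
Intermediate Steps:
c(s) = -½ (c(s) = 1 - 3*½ = 1 - 3/2 = -½)
c(t(-2))⁴ = (-½)⁴ = 1/16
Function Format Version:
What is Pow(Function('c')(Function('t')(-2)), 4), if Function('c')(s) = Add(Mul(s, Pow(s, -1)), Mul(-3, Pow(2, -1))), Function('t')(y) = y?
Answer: Rational(1, 16) ≈ 0.062500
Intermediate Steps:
Function('c')(s) = Rational(-1, 2) (Function('c')(s) = Add(1, Mul(-3, Rational(1, 2))) = Add(1, Rational(-3, 2)) = Rational(-1, 2))
Pow(Function('c')(Function('t')(-2)), 4) = Pow(Rational(-1, 2), 4) = Rational(1, 16)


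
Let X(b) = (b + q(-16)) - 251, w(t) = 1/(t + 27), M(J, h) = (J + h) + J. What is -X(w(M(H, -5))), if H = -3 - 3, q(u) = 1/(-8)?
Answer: 10041/40 ≈ 251.02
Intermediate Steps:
q(u) = -1/8
H = -6
M(J, h) = h + 2*J
w(t) = 1/(27 + t)
X(b) = -2009/8 + b (X(b) = (b - 1/8) - 251 = (-1/8 + b) - 251 = -2009/8 + b)
-X(w(M(H, -5))) = -(-2009/8 + 1/(27 + (-5 + 2*(-6)))) = -(-2009/8 + 1/(27 + (-5 - 12))) = -(-2009/8 + 1/(27 - 17)) = -(-2009/8 + 1/10) = -1*(-10041/40) = 10041/40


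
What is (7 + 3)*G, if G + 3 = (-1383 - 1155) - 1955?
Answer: -44960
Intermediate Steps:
G = -4496 (G = -3 + ((-1383 - 1155) - 1955) = -3 + (-2538 - 1955) = -3 - 4493 = -4496)
(7 + 3)*G = (7 + 3)*(-4496) = 10*(-4496) = -44960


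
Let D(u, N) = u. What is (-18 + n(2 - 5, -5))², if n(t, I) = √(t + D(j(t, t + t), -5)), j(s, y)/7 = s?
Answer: 300 - 72*I*√6 ≈ 300.0 - 176.36*I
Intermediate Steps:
j(s, y) = 7*s
n(t, I) = 2*√2*√t (n(t, I) = √(t + 7*t) = √(8*t) = 2*√2*√t)
(-18 + n(2 - 5, -5))² = (-18 + 2*√2*√(2 - 5))² = (-18 + 2*√2*√(-3))² = (-18 + 2*√2*(I*√3))² = (-18 + 2*I*√6)²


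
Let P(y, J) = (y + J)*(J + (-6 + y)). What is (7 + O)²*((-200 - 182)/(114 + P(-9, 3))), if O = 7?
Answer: -37436/93 ≈ -402.54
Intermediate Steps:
P(y, J) = (J + y)*(-6 + J + y)
(7 + O)²*((-200 - 182)/(114 + P(-9, 3))) = (7 + 7)²*((-200 - 182)/(114 + (3² + (-9)² - 6*3 - 6*(-9) + 2*3*(-9)))) = 14²*(-382/(114 + (9 + 81 - 18 + 54 - 54))) = 196*(-382/(114 + 72)) = 196*(-382/186) = 196*(-382*1/186) = 196*(-191/93) = -37436/93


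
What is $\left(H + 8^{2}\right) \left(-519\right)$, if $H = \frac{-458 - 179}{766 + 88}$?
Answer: $- \frac{4005123}{122} \approx -32829.0$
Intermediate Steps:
$H = - \frac{91}{122}$ ($H = - \frac{637}{854} = \left(-637\right) \frac{1}{854} = - \frac{91}{122} \approx -0.7459$)
$\left(H + 8^{2}\right) \left(-519\right) = \left(- \frac{91}{122} + 8^{2}\right) \left(-519\right) = \left(- \frac{91}{122} + 64\right) \left(-519\right) = \frac{7717}{122} \left(-519\right) = - \frac{4005123}{122}$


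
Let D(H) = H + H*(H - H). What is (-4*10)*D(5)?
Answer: -200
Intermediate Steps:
D(H) = H (D(H) = H + H*0 = H + 0 = H)
(-4*10)*D(5) = -4*10*5 = -40*5 = -200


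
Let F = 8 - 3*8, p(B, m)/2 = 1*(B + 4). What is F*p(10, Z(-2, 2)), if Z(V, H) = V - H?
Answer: -448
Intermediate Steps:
p(B, m) = 8 + 2*B (p(B, m) = 2*(1*(B + 4)) = 2*(1*(4 + B)) = 2*(4 + B) = 8 + 2*B)
F = -16 (F = 8 - 24 = -16)
F*p(10, Z(-2, 2)) = -16*(8 + 2*10) = -16*(8 + 20) = -16*28 = -448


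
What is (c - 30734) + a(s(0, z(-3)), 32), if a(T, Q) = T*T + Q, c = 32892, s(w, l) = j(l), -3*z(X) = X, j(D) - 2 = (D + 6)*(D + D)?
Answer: 2446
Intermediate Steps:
j(D) = 2 + 2*D*(6 + D) (j(D) = 2 + (D + 6)*(D + D) = 2 + (6 + D)*(2*D) = 2 + 2*D*(6 + D))
z(X) = -X/3
s(w, l) = 2 + 2*l² + 12*l
a(T, Q) = Q + T² (a(T, Q) = T² + Q = Q + T²)
(c - 30734) + a(s(0, z(-3)), 32) = (32892 - 30734) + (32 + (2 + 2*(-⅓*(-3))² + 12*(-⅓*(-3)))²) = 2158 + (32 + (2 + 2*1² + 12*1)²) = 2158 + (32 + (2 + 2*1 + 12)²) = 2158 + (32 + (2 + 2 + 12)²) = 2158 + (32 + 16²) = 2158 + (32 + 256) = 2158 + 288 = 2446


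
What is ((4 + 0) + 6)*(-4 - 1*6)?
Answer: -100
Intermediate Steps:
((4 + 0) + 6)*(-4 - 1*6) = (4 + 6)*(-4 - 6) = 10*(-10) = -100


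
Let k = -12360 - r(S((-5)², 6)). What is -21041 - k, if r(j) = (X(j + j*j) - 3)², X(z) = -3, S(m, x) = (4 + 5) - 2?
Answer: -8645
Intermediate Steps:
S(m, x) = 7 (S(m, x) = 9 - 2 = 7)
r(j) = 36 (r(j) = (-3 - 3)² = (-6)² = 36)
k = -12396 (k = -12360 - 1*36 = -12360 - 36 = -12396)
-21041 - k = -21041 - 1*(-12396) = -21041 + 12396 = -8645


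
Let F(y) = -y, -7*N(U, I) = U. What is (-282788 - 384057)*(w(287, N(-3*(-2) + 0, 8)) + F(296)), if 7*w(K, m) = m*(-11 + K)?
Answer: 10776215200/49 ≈ 2.1992e+8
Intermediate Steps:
N(U, I) = -U/7
w(K, m) = m*(-11 + K)/7 (w(K, m) = (m*(-11 + K))/7 = m*(-11 + K)/7)
(-282788 - 384057)*(w(287, N(-3*(-2) + 0, 8)) + F(296)) = (-282788 - 384057)*((-(-3*(-2) + 0)/7)*(-11 + 287)/7 - 1*296) = -666845*((1/7)*(-(6 + 0)/7)*276 - 296) = -666845*((1/7)*(-1/7*6)*276 - 296) = -666845*((1/7)*(-6/7)*276 - 296) = -666845*(-1656/49 - 296) = -666845*(-16160/49) = 10776215200/49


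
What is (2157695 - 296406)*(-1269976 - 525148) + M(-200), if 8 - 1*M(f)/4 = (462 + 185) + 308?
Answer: -3341244558624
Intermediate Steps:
M(f) = -3788 (M(f) = 32 - 4*((462 + 185) + 308) = 32 - 4*(647 + 308) = 32 - 4*955 = 32 - 3820 = -3788)
(2157695 - 296406)*(-1269976 - 525148) + M(-200) = (2157695 - 296406)*(-1269976 - 525148) - 3788 = 1861289*(-1795124) - 3788 = -3341244554836 - 3788 = -3341244558624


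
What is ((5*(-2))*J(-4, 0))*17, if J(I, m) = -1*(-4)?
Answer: -680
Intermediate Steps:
J(I, m) = 4
((5*(-2))*J(-4, 0))*17 = ((5*(-2))*4)*17 = -10*4*17 = -40*17 = -680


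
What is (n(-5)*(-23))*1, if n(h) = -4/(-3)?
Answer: -92/3 ≈ -30.667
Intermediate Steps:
n(h) = 4/3 (n(h) = -4*(-⅓) = 4/3)
(n(-5)*(-23))*1 = ((4/3)*(-23))*1 = -92/3*1 = -92/3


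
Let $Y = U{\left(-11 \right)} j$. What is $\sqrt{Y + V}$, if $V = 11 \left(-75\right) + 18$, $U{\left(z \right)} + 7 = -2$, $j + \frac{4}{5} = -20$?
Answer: $\frac{i \sqrt{15495}}{5} \approx 24.896 i$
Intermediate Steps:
$j = - \frac{104}{5}$ ($j = - \frac{4}{5} - 20 = - \frac{104}{5} \approx -20.8$)
$U{\left(z \right)} = -9$ ($U{\left(z \right)} = -7 - 2 = -9$)
$V = -807$ ($V = -825 + 18 = -807$)
$Y = \frac{936}{5}$ ($Y = \left(-9\right) \left(- \frac{104}{5}\right) = \frac{936}{5} \approx 187.2$)
$\sqrt{Y + V} = \sqrt{\frac{936}{5} - 807} = \sqrt{- \frac{3099}{5}} = \frac{i \sqrt{15495}}{5}$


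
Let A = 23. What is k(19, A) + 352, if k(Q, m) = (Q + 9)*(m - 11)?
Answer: 688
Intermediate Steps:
k(Q, m) = (-11 + m)*(9 + Q) (k(Q, m) = (9 + Q)*(-11 + m) = (-11 + m)*(9 + Q))
k(19, A) + 352 = (-99 - 11*19 + 9*23 + 19*23) + 352 = (-99 - 209 + 207 + 437) + 352 = 336 + 352 = 688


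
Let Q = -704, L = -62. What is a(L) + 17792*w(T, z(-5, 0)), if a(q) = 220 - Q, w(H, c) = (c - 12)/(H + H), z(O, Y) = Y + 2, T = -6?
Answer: 47252/3 ≈ 15751.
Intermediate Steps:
z(O, Y) = 2 + Y
w(H, c) = (-12 + c)/(2*H) (w(H, c) = (-12 + c)/((2*H)) = (-12 + c)*(1/(2*H)) = (-12 + c)/(2*H))
a(q) = 924 (a(q) = 220 - 1*(-704) = 220 + 704 = 924)
a(L) + 17792*w(T, z(-5, 0)) = 924 + 17792*((½)*(-12 + (2 + 0))/(-6)) = 924 + 17792*((½)*(-⅙)*(-12 + 2)) = 924 + 17792*((½)*(-⅙)*(-10)) = 924 + 17792*(⅚) = 924 + 44480/3 = 47252/3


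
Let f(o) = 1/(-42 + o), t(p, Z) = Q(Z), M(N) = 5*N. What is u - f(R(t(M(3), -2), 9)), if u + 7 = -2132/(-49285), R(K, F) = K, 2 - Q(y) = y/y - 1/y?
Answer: -28359059/4090655 ≈ -6.9326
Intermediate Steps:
Q(y) = 1 + 1/y (Q(y) = 2 - (y/y - 1/y) = 2 - (1 - 1/y) = 2 + (-1 + 1/y) = 1 + 1/y)
t(p, Z) = (1 + Z)/Z
u = -342863/49285 (u = -7 - 2132/(-49285) = -7 - 2132*(-1/49285) = -7 + 2132/49285 = -342863/49285 ≈ -6.9567)
u - f(R(t(M(3), -2), 9)) = -342863/49285 - 1/(-42 + (1 - 2)/(-2)) = -342863/49285 - 1/(-42 - ½*(-1)) = -342863/49285 - 1/(-42 + ½) = -342863/49285 - 1/(-83/2) = -342863/49285 - 1*(-2/83) = -342863/49285 + 2/83 = -28359059/4090655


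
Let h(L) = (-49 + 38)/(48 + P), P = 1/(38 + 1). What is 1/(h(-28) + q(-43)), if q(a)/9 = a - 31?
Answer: -1873/1247847 ≈ -0.0015010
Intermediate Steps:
q(a) = -279 + 9*a (q(a) = 9*(a - 31) = 9*(-31 + a) = -279 + 9*a)
P = 1/39 ≈ 0.025641
h(L) = -429/1873 (h(L) = (-49 + 38)/(48 + 1/39) = -11/1873/39 = -11*39/1873 = -429/1873)
1/(h(-28) + q(-43)) = 1/(-429/1873 + (-279 + 9*(-43))) = 1/(-429/1873 + (-279 - 387)) = 1/(-429/1873 - 666) = 1/(-1247847/1873) = -1873/1247847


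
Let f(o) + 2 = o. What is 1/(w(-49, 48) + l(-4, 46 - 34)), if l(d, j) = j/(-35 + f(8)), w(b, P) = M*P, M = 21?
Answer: 29/29220 ≈ 0.00099247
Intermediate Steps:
f(o) = -2 + o
w(b, P) = 21*P
l(d, j) = -j/29 (l(d, j) = j/(-35 + (-2 + 8)) = j/(-35 + 6) = j/(-29) = j*(-1/29) = -j/29)
1/(w(-49, 48) + l(-4, 46 - 34)) = 1/(21*48 - (46 - 34)/29) = 1/(1008 - 1/29*12) = 1/(1008 - 12/29) = 1/(29220/29) = 29/29220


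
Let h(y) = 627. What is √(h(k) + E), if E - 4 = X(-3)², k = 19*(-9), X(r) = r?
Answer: 8*√10 ≈ 25.298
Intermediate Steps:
k = -171
E = 13 (E = 4 + (-3)² = 4 + 9 = 13)
√(h(k) + E) = √(627 + 13) = √640 = 8*√10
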